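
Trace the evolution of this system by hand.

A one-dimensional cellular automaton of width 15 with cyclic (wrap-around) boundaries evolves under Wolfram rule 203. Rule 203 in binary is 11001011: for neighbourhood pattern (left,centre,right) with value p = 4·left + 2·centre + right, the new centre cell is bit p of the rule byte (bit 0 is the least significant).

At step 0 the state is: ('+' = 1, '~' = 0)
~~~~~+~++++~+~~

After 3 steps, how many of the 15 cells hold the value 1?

k=0  ~~~~~+~++++~+~~
k=1  +++++~~++++~~~+
k=2  +++++~+++++~+++
k=3  +++++~+++++~+++

13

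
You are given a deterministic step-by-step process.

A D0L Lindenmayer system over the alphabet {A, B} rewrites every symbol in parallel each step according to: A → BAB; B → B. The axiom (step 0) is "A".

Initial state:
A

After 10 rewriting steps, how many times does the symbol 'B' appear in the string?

20

0) A
1) BAB
2) BBABB
3) BBBABBB
4) BBBBABBBB
5) BBBBBABBBBB
6) BBBBBBABBBBBB
7) BBBBBBBABBBBBBB
8) BBBBBBBBABBBBBBBB
9) BBBBBBBBBABBBBBBBBB
10) BBBBBBBBBBABBBBBBBBBB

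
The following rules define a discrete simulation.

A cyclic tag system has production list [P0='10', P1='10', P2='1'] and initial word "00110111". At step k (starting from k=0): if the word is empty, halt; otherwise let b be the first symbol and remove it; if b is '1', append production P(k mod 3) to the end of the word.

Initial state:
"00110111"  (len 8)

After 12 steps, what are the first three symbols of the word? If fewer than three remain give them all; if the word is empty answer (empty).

[0] "00110111"  (len 8)
[1] "0110111"  (len 7)
[2] "110111"  (len 6)
[3] "101111"  (len 6)
[4] "0111110"  (len 7)
[5] "111110"  (len 6)
[6] "111101"  (len 6)
[7] "1110110"  (len 7)
[8] "11011010"  (len 8)
[9] "10110101"  (len 8)
[10] "011010110"  (len 9)
[11] "11010110"  (len 8)
[12] "10101101"  (len 8)

101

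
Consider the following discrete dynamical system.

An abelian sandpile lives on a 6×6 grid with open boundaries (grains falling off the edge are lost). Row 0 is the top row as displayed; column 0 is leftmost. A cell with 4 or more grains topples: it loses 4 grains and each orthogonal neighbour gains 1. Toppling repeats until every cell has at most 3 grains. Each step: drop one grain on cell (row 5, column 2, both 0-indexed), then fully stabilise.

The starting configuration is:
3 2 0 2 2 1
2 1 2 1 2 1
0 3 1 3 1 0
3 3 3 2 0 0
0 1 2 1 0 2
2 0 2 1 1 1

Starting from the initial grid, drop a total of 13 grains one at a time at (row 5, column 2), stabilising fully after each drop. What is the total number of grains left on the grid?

0) 3 2 0 2 2 1
2 1 2 1 2 1
0 3 1 3 1 0
3 3 3 2 0 0
0 1 2 1 0 2
2 0 2 1 1 1
1) 3 2 0 2 2 1
2 1 2 1 2 1
0 3 1 3 1 0
3 3 3 2 0 0
0 1 2 1 0 2
2 0 3 1 1 1
2) 3 2 0 2 2 1
2 1 2 1 2 1
0 3 1 3 1 0
3 3 3 2 0 0
0 1 3 1 0 2
2 1 0 2 1 1
3) 3 2 0 2 2 1
2 1 2 1 2 1
0 3 1 3 1 0
3 3 3 2 0 0
0 1 3 1 0 2
2 1 1 2 1 1
4) 3 2 0 2 2 1
2 1 2 1 2 1
0 3 1 3 1 0
3 3 3 2 0 0
0 1 3 1 0 2
2 1 2 2 1 1
5) 3 2 0 2 2 1
2 1 2 1 2 1
0 3 1 3 1 0
3 3 3 2 0 0
0 1 3 1 0 2
2 1 3 2 1 1
6) 3 2 0 2 2 1
2 2 2 1 2 1
2 0 3 3 1 0
0 2 1 3 0 0
1 3 1 2 0 2
2 2 1 3 1 1
7) 3 2 0 2 2 1
2 2 2 1 2 1
2 0 3 3 1 0
0 2 1 3 0 0
1 3 1 2 0 2
2 2 2 3 1 1
8) 3 2 0 2 2 1
2 2 2 1 2 1
2 0 3 3 1 0
0 2 1 3 0 0
1 3 1 2 0 2
2 2 3 3 1 1
9) 3 2 0 2 2 1
2 2 2 1 2 1
2 0 3 3 1 0
0 2 1 3 0 0
1 3 2 3 0 2
2 3 1 0 2 1
10) 3 2 0 2 2 1
2 2 2 1 2 1
2 0 3 3 1 0
0 2 1 3 0 0
1 3 2 3 0 2
2 3 2 0 2 1
11) 3 2 0 2 2 1
2 2 2 1 2 1
2 0 3 3 1 0
0 2 1 3 0 0
1 3 2 3 0 2
2 3 3 0 2 1
12) 3 2 0 2 2 1
2 2 3 2 2 1
2 2 1 1 2 0
1 0 1 2 1 0
2 2 2 1 1 2
3 1 2 2 2 1
13) 3 2 0 2 2 1
2 2 3 2 2 1
2 2 1 1 2 0
1 0 1 2 1 0
2 2 2 1 1 2
3 1 3 2 2 1

57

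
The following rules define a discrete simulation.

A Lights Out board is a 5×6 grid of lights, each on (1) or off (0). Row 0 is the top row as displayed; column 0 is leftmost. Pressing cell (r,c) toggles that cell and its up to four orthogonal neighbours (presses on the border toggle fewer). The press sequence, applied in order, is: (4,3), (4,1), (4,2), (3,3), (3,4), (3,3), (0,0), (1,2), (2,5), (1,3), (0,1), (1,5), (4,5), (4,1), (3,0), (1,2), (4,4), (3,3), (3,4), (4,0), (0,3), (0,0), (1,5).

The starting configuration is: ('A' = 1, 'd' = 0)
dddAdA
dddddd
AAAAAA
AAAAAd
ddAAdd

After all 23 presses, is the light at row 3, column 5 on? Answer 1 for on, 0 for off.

t=0: dddAdA
dddddd
AAAAAA
AAAAAd
ddAAdd
t=1: dddAdA
dddddd
AAAAAA
AAAdAd
ddddAd
t=2: dddAdA
dddddd
AAAAAA
AdAdAd
AAAdAd
t=3: dddAdA
dddddd
AAAAAA
AdddAd
AddAAd
t=4: dddAdA
dddddd
AAAdAA
AdAAdd
AdddAd
t=5: dddAdA
dddddd
AAAddA
AdAdAA
Addddd
t=6: dddAdA
dddddd
AAAAdA
AddAdA
AddAdd
t=7: AAdAdA
Addddd
AAAAdA
AddAdA
AddAdd
t=8: AAAAdA
AAAAdd
AAdAdA
AddAdA
AddAdd
t=9: AAAAdA
AAAAdA
AAdAAd
AddAdd
AddAdd
t=10: AAAddA
AAddAA
AAddAd
AddAdd
AddAdd
t=11: dddddA
AdddAA
AAddAd
AddAdd
AddAdd
t=12: dddddd
Addddd
AAddAA
AddAdd
AddAdd
t=13: dddddd
Addddd
AAddAA
AddAdA
AddAAA
t=14: dddddd
Addddd
AAddAA
AAdAdA
dAAAAA
t=15: dddddd
Addddd
dAddAA
dddAdA
AAAAAA
t=16: ddAddd
AAAAdd
dAAdAA
dddAdA
AAAAAA
t=17: ddAddd
AAAAdd
dAAdAA
dddAAA
AAAddd
t=18: ddAddd
AAAAdd
dAAAAA
ddAddA
AAAAdd
t=19: ddAddd
AAAAdd
dAAAdA
ddAAAd
AAAAAd
t=20: ddAddd
AAAAdd
dAAAdA
AdAAAd
ddAAAd
t=21: dddAAd
AAAddd
dAAAdA
AdAAAd
ddAAAd
t=22: AAdAAd
dAAddd
dAAAdA
AdAAAd
ddAAAd
t=23: AAdAAA
dAAdAA
dAAAdd
AdAAAd
ddAAAd

0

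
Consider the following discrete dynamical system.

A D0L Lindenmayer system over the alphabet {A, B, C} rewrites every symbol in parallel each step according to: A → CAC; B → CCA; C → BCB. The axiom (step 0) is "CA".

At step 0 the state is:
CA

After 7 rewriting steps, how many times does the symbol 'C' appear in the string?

[0] CA
[1] BCBCAC
[2] CCABCBCCABCBCACBCB
[3] BCBBCBCACCCABCBCCABCBBCBCACCCABCBCCABCBCACBCBCCABCBCCA
[4] CCABCBCCACCABCBCCABCBCACBCBBCBBCBCACCCABCBCCABCBBCBCACCCAB…BCACCCABCBCCABCBCACBCBCCABCBCCABCBBCBCACCCABCBCCABCBBCBCAC  (len 162)
[5] BCBBCBCACCCABCBCCABCBBCBCACBCBBCBCACCCABCBCCABCBBCBCACCCAB…CBCBBCBBCBCACCCABCBCCABCBBCBCACCCABCBCCACCABCBCCABCBCACBCB  (len 486)
[6] CCABCBCCACCABCBCCABCBCACBCBBCBBCBCACCCABCBCCABCBBCBCACCCAB…BCACBCBBCBCACCCABCBCCABCBBCBCACCCABCBCCABCBCACBCBCCABCBCCA  (len 1458)
[7] BCBBCBCACCCABCBCCABCBBCBCACBCBBCBCACCCABCBCCABCBBCBCACCCAB…BCACCCABCBCCABCBCACBCBCCABCBCCABCBBCBCACCCABCBCCABCBBCBCAC  (len 4374)

2187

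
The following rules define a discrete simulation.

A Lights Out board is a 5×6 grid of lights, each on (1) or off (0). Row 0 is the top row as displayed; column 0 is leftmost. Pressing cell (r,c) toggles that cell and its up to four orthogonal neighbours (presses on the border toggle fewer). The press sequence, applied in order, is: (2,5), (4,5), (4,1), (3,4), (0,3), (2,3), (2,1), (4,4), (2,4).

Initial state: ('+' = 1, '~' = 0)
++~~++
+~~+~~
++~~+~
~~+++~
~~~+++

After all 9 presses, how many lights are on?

18

[0] ++~~++
+~~+~~
++~~+~
~~+++~
~~~+++
[1] ++~~++
+~~+~+
++~~~+
~~++++
~~~+++
[2] ++~~++
+~~+~+
++~~~+
~~+++~
~~~+~~
[3] ++~~++
+~~+~+
++~~~+
~++++~
++++~~
[4] ++~~++
+~~+~+
++~~++
~++~~+
+++++~
[5] ++++~+
+~~~~+
++~~++
~++~~+
+++++~
[6] ++++~+
+~~+~+
++++~+
~+++~+
+++++~
[7] ++++~+
++~+~+
~~~+~+
~~++~+
+++++~
[8] ++++~+
++~+~+
~~~+~+
~~++++
+++~~+
[9] ++++~+
++~+++
~~~~+~
~~++~+
+++~~+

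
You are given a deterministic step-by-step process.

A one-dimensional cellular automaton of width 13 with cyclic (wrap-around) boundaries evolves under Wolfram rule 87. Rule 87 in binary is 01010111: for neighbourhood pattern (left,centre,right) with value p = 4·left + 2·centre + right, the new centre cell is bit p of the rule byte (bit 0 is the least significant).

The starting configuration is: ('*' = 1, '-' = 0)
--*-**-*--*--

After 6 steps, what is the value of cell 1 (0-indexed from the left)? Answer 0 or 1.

[0] --*-**-*--*--
[1] ***--*-******
[2] --****-------
[3] **---********
[4] -****--------
[5] *---*********
[6] ****---------

1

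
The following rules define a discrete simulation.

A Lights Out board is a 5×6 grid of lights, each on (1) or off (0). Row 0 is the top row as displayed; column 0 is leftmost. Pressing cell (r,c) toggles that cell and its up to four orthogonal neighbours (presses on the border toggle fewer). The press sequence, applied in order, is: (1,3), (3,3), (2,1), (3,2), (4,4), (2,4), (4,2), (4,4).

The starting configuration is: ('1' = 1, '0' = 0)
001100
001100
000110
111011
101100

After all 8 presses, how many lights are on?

13

[0] 001100
001100
000110
111011
101100
[1] 001000
000010
000010
111011
101100
[2] 001000
000010
000110
110101
101000
[3] 001000
010010
111110
100101
101000
[4] 001000
010010
110110
111001
100000
[5] 001000
010010
110110
111011
100111
[6] 001000
010000
110001
111001
100111
[7] 001000
010000
110001
110001
111011
[8] 001000
010000
110001
110011
111100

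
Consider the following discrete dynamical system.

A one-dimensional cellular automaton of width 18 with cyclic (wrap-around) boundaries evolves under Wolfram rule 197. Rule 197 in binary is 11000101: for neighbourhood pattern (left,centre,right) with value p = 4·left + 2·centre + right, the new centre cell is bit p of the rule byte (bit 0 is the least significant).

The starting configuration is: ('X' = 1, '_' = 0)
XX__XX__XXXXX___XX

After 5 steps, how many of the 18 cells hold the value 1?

k=0  XX__XX__XXXXX___XX
k=1  XX___X___XXXX_X__X
k=2  XX_X_X_X__XXX_X___
k=3  _X_X_X_X___XX_X_X_
k=4  _X_X_X_X_X__X_X_X_
k=5  _X_X_X_X_X__X_X_X_

8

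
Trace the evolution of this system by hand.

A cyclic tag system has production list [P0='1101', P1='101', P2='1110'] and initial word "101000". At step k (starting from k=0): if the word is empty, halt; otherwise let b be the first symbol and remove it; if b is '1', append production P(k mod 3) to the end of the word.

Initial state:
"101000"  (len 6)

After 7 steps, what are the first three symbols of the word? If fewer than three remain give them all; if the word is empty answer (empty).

101

0) "101000"  (len 6)
1) "010001101"  (len 9)
2) "10001101"  (len 8)
3) "00011011110"  (len 11)
4) "0011011110"  (len 10)
5) "011011110"  (len 9)
6) "11011110"  (len 8)
7) "10111101101"  (len 11)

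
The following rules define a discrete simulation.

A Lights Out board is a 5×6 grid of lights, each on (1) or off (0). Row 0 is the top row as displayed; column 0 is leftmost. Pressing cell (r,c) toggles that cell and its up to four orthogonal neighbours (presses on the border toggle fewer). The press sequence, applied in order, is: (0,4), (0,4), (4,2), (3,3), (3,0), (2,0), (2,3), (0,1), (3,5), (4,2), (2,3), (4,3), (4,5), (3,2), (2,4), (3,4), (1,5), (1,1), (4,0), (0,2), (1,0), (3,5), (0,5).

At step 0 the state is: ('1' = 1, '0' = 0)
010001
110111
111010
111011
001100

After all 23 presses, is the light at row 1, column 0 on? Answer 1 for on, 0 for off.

k=0  010001
110111
111010
111011
001100
k=1  010110
110101
111010
111011
001100
k=2  010001
110111
111010
111011
001100
k=3  010001
110111
111010
110011
010000
k=4  010001
110111
111110
111101
010100
k=5  010001
110111
011110
001101
110100
k=6  010001
010111
101110
101101
110100
k=7  010001
010011
100000
101001
110100
k=8  101001
000011
100000
101001
110100
k=9  101001
000011
100001
101010
110101
k=10  101001
000011
100001
100010
101001
k=11  101001
000111
101111
100110
101001
k=12  101001
000111
101111
100010
100111
k=13  101001
000111
101111
100011
100100
k=14  101001
000111
100111
111111
101100
k=15  101001
000101
100000
111101
101100
k=16  101001
000101
100010
111010
101110
k=17  101000
000110
100011
111010
101110
k=18  111000
111110
110011
111010
101110
k=19  111000
111110
110011
011010
011110
k=20  100100
110110
110011
011010
011110
k=21  000100
000110
010011
011010
011110
k=22  000100
000110
010010
011001
011111
k=23  000111
000111
010010
011001
011111

0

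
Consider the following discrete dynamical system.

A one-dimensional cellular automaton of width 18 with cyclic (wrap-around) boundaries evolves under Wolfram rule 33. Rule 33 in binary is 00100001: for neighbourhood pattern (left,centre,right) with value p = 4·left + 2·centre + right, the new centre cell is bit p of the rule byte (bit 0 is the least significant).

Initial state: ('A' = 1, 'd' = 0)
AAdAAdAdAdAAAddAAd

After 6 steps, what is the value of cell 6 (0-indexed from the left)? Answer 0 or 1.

[0] AAdAAdAdAdAAAddAAd
[1] ddAddAdAdAdddddddA
[2] ddddddAdAddAAAAAdd
[3] AAAAAddAdddddddddA
[4] dddddddddAAAAAAAdd
[5] AAAAAAAAdddddddddA
[6] dddddddddAAAAAAAdd

0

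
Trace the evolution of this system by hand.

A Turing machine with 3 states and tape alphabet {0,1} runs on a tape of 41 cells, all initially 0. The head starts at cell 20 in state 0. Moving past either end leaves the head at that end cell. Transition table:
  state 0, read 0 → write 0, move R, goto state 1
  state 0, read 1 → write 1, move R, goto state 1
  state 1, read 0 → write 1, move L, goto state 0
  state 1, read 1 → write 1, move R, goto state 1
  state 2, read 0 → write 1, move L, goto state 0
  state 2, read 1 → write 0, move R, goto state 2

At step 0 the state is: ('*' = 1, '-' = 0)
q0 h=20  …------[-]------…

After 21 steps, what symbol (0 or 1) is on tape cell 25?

t=0: q0 h=20  …------[-]------…
t=1: q1 h=21  …------[-]------…
t=2: q0 h=20  …------[-]*-----…
t=3: q1 h=21  …------[*]------…
t=4: q1 h=22  …-----*[-]------…
t=5: q0 h=21  …------[*]*-----…
t=6: q1 h=22  …-----*[*]------…
t=7: q1 h=23  …----**[-]------…
t=8: q0 h=22  …-----*[*]*-----…
t=9: q1 h=23  …----**[*]------…
t=10: q1 h=24  …---***[-]------…
t=11: q0 h=23  …----**[*]*-----…
t=12: q1 h=24  …---***[*]------…
t=13: q1 h=25  …--****[-]------…
t=14: q0 h=24  …---***[*]*-----…
t=15: q1 h=25  …--****[*]------…
t=16: q1 h=26  …-*****[-]------…
t=17: q0 h=25  …--****[*]*-----…
t=18: q1 h=26  …-*****[*]------…
t=19: q1 h=27  …******[-]------…
t=20: q0 h=26  …-*****[*]*-----…
t=21: q1 h=27  …******[*]------…

1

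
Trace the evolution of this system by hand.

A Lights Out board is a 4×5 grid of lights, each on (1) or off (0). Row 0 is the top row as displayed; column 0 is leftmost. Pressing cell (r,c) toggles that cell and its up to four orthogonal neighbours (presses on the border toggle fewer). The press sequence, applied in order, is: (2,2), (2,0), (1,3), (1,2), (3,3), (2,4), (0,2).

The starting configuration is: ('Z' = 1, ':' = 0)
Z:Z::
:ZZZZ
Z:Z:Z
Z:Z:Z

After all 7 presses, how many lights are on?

gen 0: Z:Z::
:ZZZZ
Z:Z:Z
Z:Z:Z
gen 1: Z:Z::
:Z:ZZ
ZZ:ZZ
Z:::Z
gen 2: Z:Z::
ZZ:ZZ
:::ZZ
::::Z
gen 3: Z:ZZ:
ZZZ::
::::Z
::::Z
gen 4: Z::Z:
Z::Z:
::Z:Z
::::Z
gen 5: Z::Z:
Z::Z:
::ZZZ
::ZZ:
gen 6: Z::Z:
Z::ZZ
::Z::
::ZZZ
gen 7: ZZZ::
Z:ZZZ
::Z::
::ZZZ

11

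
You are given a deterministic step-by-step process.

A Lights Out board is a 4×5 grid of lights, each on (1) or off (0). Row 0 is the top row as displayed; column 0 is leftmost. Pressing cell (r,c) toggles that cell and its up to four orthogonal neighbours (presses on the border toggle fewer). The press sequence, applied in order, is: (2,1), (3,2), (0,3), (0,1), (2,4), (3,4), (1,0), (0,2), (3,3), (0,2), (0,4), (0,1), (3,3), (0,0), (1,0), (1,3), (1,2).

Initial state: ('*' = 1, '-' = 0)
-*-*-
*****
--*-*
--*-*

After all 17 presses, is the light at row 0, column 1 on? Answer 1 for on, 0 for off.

step 0: -*-*-
*****
--*-*
--*-*
step 1: -*-*-
*-***
**--*
-**-*
step 2: -*-*-
*-***
***-*
---**
step 3: -**-*
*-*-*
***-*
---**
step 4: *---*
***-*
***-*
---**
step 5: *---*
***--
****-
---*-
step 6: *---*
***--
*****
----*
step 7: ----*
--*--
-****
----*
step 8: -****
-----
-****
----*
step 9: -****
-----
-**-*
--**-
step 10: ----*
--*--
-**-*
--**-
step 11: ---*-
--*-*
-**-*
--**-
step 12: ****-
-**-*
-**-*
--**-
step 13: ****-
-**-*
-****
----*
step 14: --**-
***-*
-****
----*
step 15: *-**-
--*-*
*****
----*
step 16: *-*--
---*-
***-*
----*
step 17: *----
-**--
**--*
----*

0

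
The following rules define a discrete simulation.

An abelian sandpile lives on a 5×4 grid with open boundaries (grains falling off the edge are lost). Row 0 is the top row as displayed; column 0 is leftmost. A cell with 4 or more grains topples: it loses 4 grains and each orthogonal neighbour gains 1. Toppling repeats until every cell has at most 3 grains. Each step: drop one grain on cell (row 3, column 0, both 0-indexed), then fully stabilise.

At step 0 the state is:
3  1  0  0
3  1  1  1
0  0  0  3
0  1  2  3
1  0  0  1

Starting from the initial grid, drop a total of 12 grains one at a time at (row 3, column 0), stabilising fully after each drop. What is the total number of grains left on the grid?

28

step 0: 3  1  0  0
3  1  1  1
0  0  0  3
0  1  2  3
1  0  0  1
step 1: 3  1  0  0
3  1  1  1
0  0  0  3
1  1  2  3
1  0  0  1
step 2: 3  1  0  0
3  1  1  1
0  0  0  3
2  1  2  3
1  0  0  1
step 3: 3  1  0  0
3  1  1  1
0  0  0  3
3  1  2  3
1  0  0  1
step 4: 3  1  0  0
3  1  1  1
1  0  0  3
0  2  2  3
2  0  0  1
step 5: 3  1  0  0
3  1  1  1
1  0  0  3
1  2  2  3
2  0  0  1
step 6: 3  1  0  0
3  1  1  1
1  0  0  3
2  2  2  3
2  0  0  1
step 7: 3  1  0  0
3  1  1  1
1  0  0  3
3  2  2  3
2  0  0  1
step 8: 3  1  0  0
3  1  1  1
2  0  0  3
0  3  2  3
3  0  0  1
step 9: 3  1  0  0
3  1  1  1
2  0  0  3
1  3  2  3
3  0  0  1
step 10: 3  1  0  0
3  1  1  1
2  0  0  3
2  3  2  3
3  0  0  1
step 11: 3  1  0  0
3  1  1  1
2  0  0  3
3  3  2  3
3  0  0  1
step 12: 3  1  0  0
3  1  1  1
3  1  0  3
2  0  3  3
0  2  0  1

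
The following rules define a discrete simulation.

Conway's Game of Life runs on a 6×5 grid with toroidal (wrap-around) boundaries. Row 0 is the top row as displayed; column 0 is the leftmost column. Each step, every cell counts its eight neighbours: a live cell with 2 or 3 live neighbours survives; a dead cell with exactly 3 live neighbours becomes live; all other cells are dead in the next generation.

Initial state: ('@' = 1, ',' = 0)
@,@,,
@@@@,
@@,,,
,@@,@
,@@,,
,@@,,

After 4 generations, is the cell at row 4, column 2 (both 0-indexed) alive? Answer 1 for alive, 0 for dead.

0

0) @,@,,
@@@@,
@@,,,
,@@,@
,@@,,
,@@,,
1) @,,,@
,,,@,
,,,,,
,,,@,
,,,,,
@,,@,
2) @,,@,
,,,,@
,,,,,
,,,,,
,,,,@
@,,,,
3) @,,,,
,,,,@
,,,,,
,,,,,
,,,,,
@,,,,
4) @,,,@
,,,,,
,,,,,
,,,,,
,,,,,
,,,,,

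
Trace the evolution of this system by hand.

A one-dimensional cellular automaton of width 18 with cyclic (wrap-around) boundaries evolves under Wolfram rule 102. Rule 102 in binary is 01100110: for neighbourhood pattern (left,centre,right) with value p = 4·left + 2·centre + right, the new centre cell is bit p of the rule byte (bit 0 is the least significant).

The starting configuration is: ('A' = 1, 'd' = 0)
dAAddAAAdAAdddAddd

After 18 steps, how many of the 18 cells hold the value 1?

6

t=0: dAAddAAAdAAdddAddd
t=1: AdAdAddAAdAddAAddd
t=2: AAAAAdAdAAAdAdAddA
t=3: ddddAAAAddAAAAAdAd
t=4: dddAdddAdAddddAAAd
t=5: ddAAddAAAAdddAddAd
t=6: dAdAdAdddAddAAdAAd
t=7: AAAAAAddAAdAdAAdAd
t=8: dddddAdAdAAAAdAAAA
t=9: ddddAAAAAdddAAdddA
t=10: dddAddddAddAdAddAA
t=11: ddAAdddAAdAAAAdAdA
t=12: dAdAddAdAAdddAAAAA
t=13: AAAAdAAAdAddAddddA
t=14: dddAAddAAAdAAdddAd
t=15: ddAdAdAddAAdAddAAd
t=16: dAAAAAAdAdAAAdAdAd
t=17: AdddddAAAAddAAAAAd
t=18: AddddAdddAdAddddAA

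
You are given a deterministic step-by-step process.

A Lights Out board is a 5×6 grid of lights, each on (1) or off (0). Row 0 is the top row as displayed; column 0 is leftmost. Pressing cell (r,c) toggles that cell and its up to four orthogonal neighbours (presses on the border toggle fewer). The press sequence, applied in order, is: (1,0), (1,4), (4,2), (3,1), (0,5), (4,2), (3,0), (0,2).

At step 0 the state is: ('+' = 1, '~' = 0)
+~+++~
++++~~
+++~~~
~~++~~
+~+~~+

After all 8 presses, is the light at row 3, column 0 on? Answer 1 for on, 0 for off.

0

gen 0: +~+++~
++++~~
+++~~~
~~++~~
+~+~~+
gen 1: ~~+++~
~~++~~
~++~~~
~~++~~
+~+~~+
gen 2: ~~++~~
~~+~++
~++~+~
~~++~~
+~+~~+
gen 3: ~~++~~
~~+~++
~++~+~
~~~+~~
++~+~+
gen 4: ~~++~~
~~+~++
~~+~+~
++++~~
+~~+~+
gen 5: ~~++++
~~+~+~
~~+~+~
++++~~
+~~+~+
gen 6: ~~++++
~~+~+~
~~+~+~
++~+~~
+++~~+
gen 7: ~~++++
~~+~+~
+~+~+~
~~~+~~
~++~~+
gen 8: ~+~~++
~~~~+~
+~+~+~
~~~+~~
~++~~+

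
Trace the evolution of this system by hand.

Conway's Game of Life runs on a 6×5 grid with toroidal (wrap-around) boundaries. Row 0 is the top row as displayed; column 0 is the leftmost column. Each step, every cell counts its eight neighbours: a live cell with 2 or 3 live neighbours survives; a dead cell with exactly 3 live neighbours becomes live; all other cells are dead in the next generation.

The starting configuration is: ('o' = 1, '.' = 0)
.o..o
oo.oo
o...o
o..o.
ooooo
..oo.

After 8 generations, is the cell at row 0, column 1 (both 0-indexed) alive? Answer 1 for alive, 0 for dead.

step 0: .o..o
oo.oo
o...o
o..o.
ooooo
..oo.
step 1: .o...
.ooo.
..o..
.....
o....
.....
step 2: .o...
.o.o.
.ooo.
.....
.....
.....
step 3: ..o..
oo.o.
.o.o.
..o..
.....
.....
step 4: .oo..
oo.oo
oo.oo
..o..
.....
.....
step 5: .oooo
.....
.....
ooooo
.....
.....
step 6: ..oo.
..oo.
ooooo
ooooo
ooooo
..oo.
step 7: .o..o
o....
.....
.....
.....
o....
step 8: .o..o
o....
.....
.....
.....
o....

1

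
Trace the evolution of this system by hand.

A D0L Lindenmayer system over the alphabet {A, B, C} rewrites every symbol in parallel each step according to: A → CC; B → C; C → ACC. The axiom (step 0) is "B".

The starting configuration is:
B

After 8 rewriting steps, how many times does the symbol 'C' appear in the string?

gen 0: B
gen 1: C
gen 2: ACC
gen 3: CCACCACC
gen 4: ACCACCCCACCACCCCACCACC
gen 5: CCACCACCCCACCACCACCACCCCACCACCCCACCACCACCACCCCACCACCCCACCACC
gen 6: ACCACCCCACCACCCCACCACCACCACCCCACCACCCCACCACCCCACCACCCCACCA…ACCACCCCACCACCACCACCCCACCACCCCACCACCACCACCCCACCACCCCACCACC  (len 164)
gen 7: CCACCACCCCACCACCACCACCCCACCACCCCACCACCACCACCCCACCACCCCACCA…ACCACCCCACCACCACCACCCCACCACCCCACCACCACCACCCCACCACCCCACCACC  (len 448)
gen 8: ACCACCCCACCACCCCACCACCACCACCCCACCACCCCACCACCCCACCACCCCACCA…ACCACCCCACCACCACCACCCCACCACCCCACCACCACCACCCCACCACCCCACCACC  (len 1224)

896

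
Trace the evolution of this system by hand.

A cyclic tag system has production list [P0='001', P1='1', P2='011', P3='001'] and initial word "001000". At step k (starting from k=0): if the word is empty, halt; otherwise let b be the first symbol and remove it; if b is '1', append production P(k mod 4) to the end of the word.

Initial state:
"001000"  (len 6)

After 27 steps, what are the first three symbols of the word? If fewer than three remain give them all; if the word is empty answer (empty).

110

step 0: "001000"  (len 6)
step 1: "01000"  (len 5)
step 2: "1000"  (len 4)
step 3: "000011"  (len 6)
step 4: "00011"  (len 5)
step 5: "0011"  (len 4)
step 6: "011"  (len 3)
step 7: "11"  (len 2)
step 8: "1001"  (len 4)
step 9: "001001"  (len 6)
step 10: "01001"  (len 5)
step 11: "1001"  (len 4)
step 12: "001001"  (len 6)
step 13: "01001"  (len 5)
step 14: "1001"  (len 4)
step 15: "001011"  (len 6)
step 16: "01011"  (len 5)
step 17: "1011"  (len 4)
step 18: "0111"  (len 4)
step 19: "111"  (len 3)
step 20: "11001"  (len 5)
step 21: "1001001"  (len 7)
step 22: "0010011"  (len 7)
step 23: "010011"  (len 6)
step 24: "10011"  (len 5)
step 25: "0011001"  (len 7)
step 26: "011001"  (len 6)
step 27: "11001"  (len 5)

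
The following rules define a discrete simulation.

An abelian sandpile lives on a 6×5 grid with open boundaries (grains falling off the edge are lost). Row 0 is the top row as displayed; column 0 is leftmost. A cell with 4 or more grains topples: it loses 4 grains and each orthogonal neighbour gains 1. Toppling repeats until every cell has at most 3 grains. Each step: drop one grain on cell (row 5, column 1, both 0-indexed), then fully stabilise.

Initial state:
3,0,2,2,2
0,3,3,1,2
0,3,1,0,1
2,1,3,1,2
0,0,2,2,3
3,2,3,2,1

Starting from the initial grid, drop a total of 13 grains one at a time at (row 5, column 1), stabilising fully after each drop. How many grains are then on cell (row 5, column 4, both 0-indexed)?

3

k=0  3,0,2,2,2
0,3,3,1,2
0,3,1,0,1
2,1,3,1,2
0,0,2,2,3
3,2,3,2,1
k=1  3,0,2,2,2
0,3,3,1,2
0,3,1,0,1
2,1,3,1,2
0,0,2,2,3
3,3,3,2,1
k=2  3,0,2,2,2
0,3,3,1,2
0,3,1,0,1
2,1,3,1,2
1,1,3,2,3
0,2,0,3,1
k=3  3,0,2,2,2
0,3,3,1,2
0,3,1,0,1
2,1,3,1,2
1,1,3,2,3
0,3,0,3,1
k=4  3,0,2,2,2
0,3,3,1,2
0,3,1,0,1
2,1,3,1,2
1,2,3,2,3
1,0,1,3,1
k=5  3,0,2,2,2
0,3,3,1,2
0,3,1,0,1
2,1,3,1,2
1,2,3,2,3
1,1,1,3,1
k=6  3,0,2,2,2
0,3,3,1,2
0,3,1,0,1
2,1,3,1,2
1,2,3,2,3
1,2,1,3,1
k=7  3,0,2,2,2
0,3,3,1,2
0,3,1,0,1
2,1,3,1,2
1,2,3,2,3
1,3,1,3,1
k=8  3,0,2,2,2
0,3,3,1,2
0,3,1,0,1
2,1,3,1,2
1,3,3,2,3
2,0,2,3,1
k=9  3,0,2,2,2
0,3,3,1,2
0,3,1,0,1
2,1,3,1,2
1,3,3,2,3
2,1,2,3,1
k=10  3,0,2,2,2
0,3,3,1,2
0,3,1,0,1
2,1,3,1,2
1,3,3,2,3
2,2,2,3,1
k=11  3,0,2,2,2
0,3,3,1,2
0,3,1,0,1
2,1,3,1,2
1,3,3,2,3
2,3,2,3,1
k=12  3,0,2,2,2
0,3,3,1,2
0,3,2,0,1
2,3,0,3,3
2,1,3,1,0
3,2,1,1,3
k=13  3,0,2,2,2
0,3,3,1,2
0,3,2,0,1
2,3,0,3,3
2,1,3,1,0
3,3,1,1,3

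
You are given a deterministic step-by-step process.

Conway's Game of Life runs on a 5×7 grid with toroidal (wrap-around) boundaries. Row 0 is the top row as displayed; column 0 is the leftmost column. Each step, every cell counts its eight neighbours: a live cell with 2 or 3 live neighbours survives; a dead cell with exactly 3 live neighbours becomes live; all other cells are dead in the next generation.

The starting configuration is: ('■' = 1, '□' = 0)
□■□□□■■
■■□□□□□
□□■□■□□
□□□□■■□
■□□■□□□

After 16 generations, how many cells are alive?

6

step 0: □■□□□■■
■■□□□□□
□□■□■□□
□□□□■■□
■□□■□□□
step 1: □■■□□□■
■■■□□■■
□■□■■■□
□□□□■■□
■□□□□□□
step 2: □□■□□■□
□□□□□□□
□■□■□□□
□□□■□■■
■■□□□■■
step 3: ■■□□□■□
□□■□□□□
□□■□■□□
□■□□□■□
■■■□□□□
step 4: ■□□□□□■
□□■■□□□
□■■■□□□
■□□■□□□
□□■□□□□
step 5: □■■■□□□
■□□■□□□
□■□□■□□
□□□■□□□
■■□□□□■
step 6: □□□■□□■
■□□■■□□
□□■■■□□
□■■□□□□
■■□■□□□
step 7: □■□■□□■
□□□□□■□
□□□□■□□
■□□□■□□
■■□■□□□
step 8: □■□□■□■
□□□□■■□
□□□□■■□
■■□■■□□
□■□■■□■
step 9: □□■□□□■
□□□■□□■
□□□□□□■
■■□□□□■
□■□□□□■
step 10: □□■□□■■
■□□□□■■
□□□□□■■
□■□□□■■
□■■□□■■
step 11: □□■□■□□
■□□□■□□
□□□□■□□
□■■□■□□
□■■□■□□
step 12: □□■□■■□
□□□□■■□
□■□□■■□
□■■□■■□
□□□□■■□
step 13: □□□□□□■
□□□□□□■
□■■□□□■
□■■□□□■
□■■□□□■
step 14: □□□□□■■
□□□□□■■
□■■□□■■
□□□■□■■
□■■□□■■
step 15: □□□□■□□
□□□□■□□
□□■□□□□
□□□■□□□
□□■□□□□
step 16: □□□■□□□
□□□■□□□
□□□■□□□
□□■■□□□
□□□■□□□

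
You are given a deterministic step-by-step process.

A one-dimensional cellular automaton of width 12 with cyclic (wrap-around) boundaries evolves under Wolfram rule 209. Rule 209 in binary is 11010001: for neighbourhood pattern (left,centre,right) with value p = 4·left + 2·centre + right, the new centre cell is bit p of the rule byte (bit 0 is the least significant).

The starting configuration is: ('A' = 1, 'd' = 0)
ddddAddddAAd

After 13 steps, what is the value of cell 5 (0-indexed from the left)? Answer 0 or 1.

[0] ddddAddddAAd
[1] AAAddAAAddAA
[2] AAAAddAAAddA
[3] AAAAAddAAAdd
[4] dAAAAAddAAAd
[5] ddAAAAAddAAA
[6] AddAAAAAddAA
[7] AAddAAAAAddA
[8] AAAddAAAAAdd
[9] dAAAddAAAAAd
[10] ddAAAddAAAAA
[11] AddAAAddAAAA
[12] AAddAAAddAAA
[13] AAAddAAAddAA

1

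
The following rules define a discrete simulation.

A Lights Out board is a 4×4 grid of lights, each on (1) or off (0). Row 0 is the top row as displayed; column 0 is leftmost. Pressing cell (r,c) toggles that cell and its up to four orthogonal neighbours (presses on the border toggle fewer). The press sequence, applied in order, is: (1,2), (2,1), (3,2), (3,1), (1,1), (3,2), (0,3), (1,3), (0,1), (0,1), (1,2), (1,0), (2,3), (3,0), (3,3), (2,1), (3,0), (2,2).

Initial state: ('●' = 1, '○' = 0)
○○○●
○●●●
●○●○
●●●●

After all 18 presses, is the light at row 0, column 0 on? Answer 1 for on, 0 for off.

1

t=0: ○○○●
○●●●
●○●○
●●●●
t=1: ○○●●
○○○○
●○○○
●●●●
t=2: ○○●●
○●○○
○●●○
●○●●
t=3: ○○●●
○●○○
○●○○
●●○○
t=4: ○○●●
○●○○
○○○○
○○●○
t=5: ○●●●
●○●○
○●○○
○○●○
t=6: ○●●●
●○●○
○●●○
○●○●
t=7: ○●○○
●○●●
○●●○
○●○●
t=8: ○●○●
●○○○
○●●●
○●○●
t=9: ●○●●
●●○○
○●●●
○●○●
t=10: ○●○●
●○○○
○●●●
○●○●
t=11: ○●●●
●●●●
○●○●
○●○●
t=12: ●●●●
○○●●
●●○●
○●○●
t=13: ●●●●
○○●○
●●●○
○●○○
t=14: ●●●●
○○●○
○●●○
●○○○
t=15: ●●●●
○○●○
○●●●
●○●●
t=16: ●●●●
○●●○
●○○●
●●●●
t=17: ●●●●
○●●○
○○○●
○○●●
t=18: ●●●●
○●○○
○●●○
○○○●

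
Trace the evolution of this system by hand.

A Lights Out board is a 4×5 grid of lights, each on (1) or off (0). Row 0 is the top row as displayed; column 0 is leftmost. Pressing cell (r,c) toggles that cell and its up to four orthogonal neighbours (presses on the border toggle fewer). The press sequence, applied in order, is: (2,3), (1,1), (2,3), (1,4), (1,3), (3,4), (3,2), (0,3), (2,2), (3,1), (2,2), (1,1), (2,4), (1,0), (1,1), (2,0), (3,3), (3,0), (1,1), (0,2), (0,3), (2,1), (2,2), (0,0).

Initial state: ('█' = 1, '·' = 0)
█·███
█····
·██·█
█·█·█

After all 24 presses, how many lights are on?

7

[0] █·███
█····
·██·█
█·█·█
[1] █·███
█··█·
·█·█·
█·███
[2] █████
·███·
···█·
█·███
[3] █████
·██··
··█·█
█·█·█
[4] ████·
·████
··█··
█·█·█
[5] ███··
·█···
··██·
█·█·█
[6] ███··
·█···
··███
█·██·
[7] ███··
·█···
···██
██···
[8] ██·██
·█·█·
···██
██···
[9] ██·██
·███·
·██·█
███··
[10] ██·██
·███·
··█·█
·····
[11] ██·██
·█·█·
·█·██
··█··
[12] █··██
█·██·
···██
··█··
[13] █··██
█·███
·····
··█·█
[14] ···██
·████
█····
··█·█
[15] ·█·██
█··██
██···
··█·█
[16] ·█·██
···██
·····
█·█·█
[17] ·█·██
···██
···█·
█··█·
[18] ·█·██
···██
█··█·
·█·█·
[19] ···██
█████
██·█·
·█·█·
[20] ·██·█
██·██
██·█·
·█·█·
[21] ·█·█·
██··█
██·█·
·█·█·
[22] ·█·█·
█···█
··██·
···█·
[23] ·█·█·
█·█·█
·█···
··██·
[24] █··█·
··█·█
·█···
··██·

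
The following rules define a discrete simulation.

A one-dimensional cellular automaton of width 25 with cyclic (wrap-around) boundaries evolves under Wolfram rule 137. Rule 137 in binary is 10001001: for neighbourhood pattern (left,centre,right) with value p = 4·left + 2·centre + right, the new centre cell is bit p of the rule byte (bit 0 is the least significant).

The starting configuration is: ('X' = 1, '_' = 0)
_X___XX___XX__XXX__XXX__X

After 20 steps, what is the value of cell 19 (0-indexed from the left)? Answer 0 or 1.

0

step 0: _X___XX___XX__XXX__XXX__X
step 1: ___X_X__X_X___XX___XX____
step 2: XX__________X_X__X_X__XXX
step 3: X__XXXXXXXX___________XXX
step 4: ___XXXXXXX__XXXXXXXXX_XXX
step 5: _X_XXXXXX___XXXXXXXX__XX_
step 6: ___XXXXX__X_XXXXXXX___X__
step 7: XX_XXXX_____XXXXXX__X___X
step 8: X__XXX__XXX_XXXXX_____X_X
step 9: ___XX___XX__XXXX__XXX___X
step 10: _X_X__X_X___XXX___XX__X__
step 11: __________X_XX__X_X_____X
step 12: _XXXXXXXX___X_______XXX__
step 13: _XXXXXXX__X___XXXXX_XX__X
step 14: _XXXXXX_____X_XXXX__X____
step 15: _XXXXX__XXX___XXX_____XXX
step 16: _XXXX___XX__X_XX__XXX_XX_
step 17: _XXX__X_X_____X___XX__X__
step 18: _XX_______XXX___X_X_____X
step 19: _X__XXXXX_XX__X_____XXX__
step 20: ____XXXX__X_____XXX_XX__X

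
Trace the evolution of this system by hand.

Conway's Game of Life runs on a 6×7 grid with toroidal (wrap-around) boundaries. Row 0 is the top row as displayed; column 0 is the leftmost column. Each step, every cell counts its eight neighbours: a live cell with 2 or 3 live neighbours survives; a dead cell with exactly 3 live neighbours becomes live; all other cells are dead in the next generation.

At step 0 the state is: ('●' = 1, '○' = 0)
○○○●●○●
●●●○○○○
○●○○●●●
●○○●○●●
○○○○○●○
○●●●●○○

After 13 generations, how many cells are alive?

5

step 0: ○○○●●○●
●●●○○○○
○●○○●●●
●○○●○●●
○○○○○●○
○●●●●○○
step 1: ○○○○●●○
○●●○○○○
○○○●●○○
●○○○○○○
●●○○○●○
○○●○○○○
step 2: ○●●●○○○
○○●○○●○
○●●●○○○
●●○○●○●
●●○○○○●
○●○○●●●
step 3: ●●○●○○●
○○○○●○○
○○○●●●●
○○○●○●●
○○●○●○○
○○○●●●●
step 4: ●○●●○○●
○○●○○○○
○○○●○○●
○○●○○○●
○○●○○○○
○●○○○○●
step 5: ●○●●○○●
●●●○○○●
○○●●○○○
○○●●○○○
●●●○○○○
○●○●○○●
step 6: ○○○●○●○
○○○○○○●
●○○○○○○
○○○○○○○
●○○○○○○
○○○●○○●
step 7: ○○○○●●●
○○○○○○●
○○○○○○○
○○○○○○○
○○○○○○○
○○○○●○●
step 8: ●○○○●○●
○○○○○○●
○○○○○○○
○○○○○○○
○○○○○○○
○○○○●○●
step 9: ●○○○○○●
●○○○○●●
○○○○○○○
○○○○○○○
○○○○○○○
●○○○○○●
step 10: ○●○○○○○
●○○○○●○
○○○○○○●
○○○○○○○
○○○○○○○
●○○○○○●
step 11: ○●○○○○○
●○○○○○●
○○○○○○●
○○○○○○○
○○○○○○○
●○○○○○○
step 12: ○●○○○○●
●○○○○○●
●○○○○○●
○○○○○○○
○○○○○○○
○○○○○○○
step 13: ○○○○○○●
○●○○○●○
●○○○○○●
○○○○○○○
○○○○○○○
○○○○○○○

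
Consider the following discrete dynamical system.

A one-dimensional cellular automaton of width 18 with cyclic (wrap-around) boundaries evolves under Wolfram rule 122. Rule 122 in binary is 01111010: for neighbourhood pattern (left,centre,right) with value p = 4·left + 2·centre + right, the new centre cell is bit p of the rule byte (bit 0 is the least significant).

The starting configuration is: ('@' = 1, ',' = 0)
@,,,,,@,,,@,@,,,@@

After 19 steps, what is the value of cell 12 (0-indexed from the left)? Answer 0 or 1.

step 0: @,,,,,@,,,@,@,,,@@
step 1: @@,,,@,@,@,@,@,@@,
step 2: @@@,@,@,@,@,@,@@@@
step 3: ,,@@,@,@,@,@,@@,,,
step 4: ,@@@@,@,@,@,@@@@,,
step 5: @@,,@@,@,@,@@,,@@,
step 6: @@@@@@@,@,@@@@@@@@
step 7: ,,,,,,@@,@@,,,,,,,
step 8: ,,,,,@@@@@@@,,,,,,
step 9: ,,,,@@,,,,,@@,,,,,
step 10: ,,,@@@@,,,@@@@,,,,
step 11: ,,@@,,@@,@@,,@@,,,
step 12: ,@@@@@@@@@@@@@@@,,
step 13: @@,,,,,,,,,,,,,@@,
step 14: @@@,,,,,,,,,,,@@@@
step 15: ,,@@,,,,,,,,,@@,,,
step 16: ,@@@@,,,,,,,@@@@,,
step 17: @@,,@@,,,,,@@,,@@,
step 18: @@@@@@@,,,@@@@@@@@
step 19: ,,,,,,@@,@@,,,,,,,

0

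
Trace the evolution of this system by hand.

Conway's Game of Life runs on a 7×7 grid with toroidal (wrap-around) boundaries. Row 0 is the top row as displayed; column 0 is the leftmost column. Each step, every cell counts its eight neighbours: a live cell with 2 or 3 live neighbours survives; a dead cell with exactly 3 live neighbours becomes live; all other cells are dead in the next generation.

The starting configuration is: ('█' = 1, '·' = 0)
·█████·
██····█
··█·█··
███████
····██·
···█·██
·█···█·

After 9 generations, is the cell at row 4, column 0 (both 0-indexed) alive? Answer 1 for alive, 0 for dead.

gen 0: ·█████·
██····█
··█·█··
███████
····██·
···█·██
·█···█·
gen 1: ···███·
█·····█
····█··
███···█
·█·····
······█
██·····
gen 2: ·█··██·
···█··█
·····█·
███····
·██···█
·█·····
█···███
gen 3: ···█···
······█
███···█
█·█···█
·······
·██····
██··█·█
gen 4: ·····██
·██···█
··█··█·
··█···█
█·█····
·██····
██·█···
gen 5: ·····██
███···█
█·██·██
··██··█
█·██···
···█···
██····█
gen 6: ··█··█·
··███··
····██·
·····█·
·█··█··
···█··█
█····██
gen 7: ·██··█·
··█····
·····█·
·····█·
····██·
····█·█
█···██·
gen 8: ·██████
·██····
·······
·····██
····█·█
···█··█
██·██··
gen 9: ·····██
██··██·
·······
·····██
█···█·█
··██··█
·█·····

1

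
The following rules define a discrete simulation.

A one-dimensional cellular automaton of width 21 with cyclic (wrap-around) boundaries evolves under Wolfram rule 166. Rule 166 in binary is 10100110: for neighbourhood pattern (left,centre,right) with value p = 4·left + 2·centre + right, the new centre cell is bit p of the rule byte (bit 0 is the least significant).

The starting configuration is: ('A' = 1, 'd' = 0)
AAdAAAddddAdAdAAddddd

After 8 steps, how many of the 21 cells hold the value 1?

k=0  AAdAAAddddAdAdAAddddd
k=1  ddAdAddddAAAAAddddddA
k=2  dAAAAdddAdAAAddddddAA
k=3  AdAAdddAAAdAddddddAdd
k=4  AAddddAdAdAAdddddAAdA
k=5  AddddAAAAAddddddAddAd
k=6  AdddAdAAAddddddAAdAAA
k=7  dddAAAdAddddddAddAdAA
k=8  ddAdAdAAdddddAAdAAAdd

9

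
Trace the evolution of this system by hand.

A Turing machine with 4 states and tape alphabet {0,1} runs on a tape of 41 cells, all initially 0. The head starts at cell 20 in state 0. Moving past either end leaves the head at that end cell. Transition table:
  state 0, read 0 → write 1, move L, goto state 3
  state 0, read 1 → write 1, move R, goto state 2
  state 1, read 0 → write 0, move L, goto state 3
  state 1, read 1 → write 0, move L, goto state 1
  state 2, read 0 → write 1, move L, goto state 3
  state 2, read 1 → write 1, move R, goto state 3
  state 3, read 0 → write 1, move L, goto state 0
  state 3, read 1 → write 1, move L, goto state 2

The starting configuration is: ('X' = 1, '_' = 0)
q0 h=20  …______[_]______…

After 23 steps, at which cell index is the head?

1

step 0: q0 h=20  …______[_]______…
step 1: q3 h=19  …______[_]X_____…
step 2: q0 h=18  …______[_]XX____…
step 3: q3 h=17  …______[_]XXX___…
step 4: q0 h=16  …______[_]XXXX__…
step 5: q3 h=15  …______[_]XXXXX_…
step 6: q0 h=14  …______[_]XXXXXX…
step 7: q3 h=13  …______[_]XXXXXX…
step 8: q0 h=12  …______[_]XXXXXX…
step 9: q3 h=11  …______[_]XXXXXX…
step 10: q0 h=10  …______[_]XXXXXX…
step 11: q3 h= 9  …______[_]XXXXXX…
step 12: q0 h= 8  …______[_]XXXXXX…
step 13: q3 h= 7  …______[_]XXXXXX…
step 14: q0 h= 6  |______[_]XXXXXX…
step 15: q3 h= 5  |_____[_]XXXXXX…
step 16: q0 h= 4  |____[_]XXXXXX…
step 17: q3 h= 3  |___[_]XXXXXX…
step 18: q0 h= 2  |__[_]XXXXXX…
step 19: q3 h= 1  |_[_]XXXXXX…
step 20: q0 h= 0  |[_]XXXXXX…
step 21: q3 h= 0  |[X]XXXXXX…
step 22: q2 h= 0  |[X]XXXXXX…
step 23: q3 h= 1  |X[X]XXXXXX…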